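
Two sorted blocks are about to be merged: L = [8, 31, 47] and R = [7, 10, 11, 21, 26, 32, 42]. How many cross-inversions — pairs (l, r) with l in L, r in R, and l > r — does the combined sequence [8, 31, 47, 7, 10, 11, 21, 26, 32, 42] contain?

For each element r of the right run, count left-run elements greater than r:
r = 7: 8, 31, 47 → 3
r = 10: 31, 47 → 2
r = 11: 31, 47 → 2
r = 21: 31, 47 → 2
r = 26: 31, 47 → 2
r = 32: 47 → 1
r = 42: 47 → 1
Cross-inversions: 3 + 2 + 2 + 2 + 2 + 1 + 1 = 13

13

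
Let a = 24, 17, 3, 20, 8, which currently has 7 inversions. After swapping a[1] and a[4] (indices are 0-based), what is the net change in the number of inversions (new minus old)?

Positions 1 and 4 hold 17 and 8; after swapping, the array is [24, 8, 3, 20, 17].
Count, for each position, how many later elements it exceeds:
24 → 8, 3, 20, 17 → 4
8 → 3 → 1
3 → none → 0
20 → 17 → 1
17 → none → 0
Sum: 4 + 1 + 0 + 1 + 0 = 6
Change: 6 − 7 = -1

-1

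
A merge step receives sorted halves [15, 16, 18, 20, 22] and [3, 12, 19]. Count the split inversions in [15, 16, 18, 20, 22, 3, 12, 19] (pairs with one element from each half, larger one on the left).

12

For each element r of the right run, count left-run elements greater than r:
r = 3: 15, 16, 18, 20, 22 → 5
r = 12: 15, 16, 18, 20, 22 → 5
r = 19: 20, 22 → 2
Cross-inversions: 5 + 5 + 2 = 12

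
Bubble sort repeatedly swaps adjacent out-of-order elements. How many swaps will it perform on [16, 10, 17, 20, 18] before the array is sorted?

The minimum number of adjacent swaps to sort an array equals its inversion count, since every such swap removes exactly one inversion.
Count inversions — for each element, later elements that are smaller:
16: 10 → 1
10: none → 0
17: none → 0
20: 18 → 1
18: none → 0
Total inversions: 1 + 0 + 0 + 1 + 0 = 2

2 swaps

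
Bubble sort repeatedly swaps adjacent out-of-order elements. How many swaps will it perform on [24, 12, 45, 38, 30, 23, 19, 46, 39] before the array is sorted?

Each adjacent swap fixes exactly one inversion, so the minimum swap count equals the number of inversions.
Count inversions — for each element, later elements that are smaller:
24: 12, 23, 19 → 3
12: none → 0
45: 38, 30, 23, 19, 39 → 5
38: 30, 23, 19 → 3
30: 23, 19 → 2
23: 19 → 1
19: none → 0
46: 39 → 1
39: none → 0
Total inversions: 3 + 0 + 5 + 3 + 2 + 1 + 0 + 1 + 0 = 15

15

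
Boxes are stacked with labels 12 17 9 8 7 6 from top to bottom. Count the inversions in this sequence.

Sweep left to right; for each value list the smaller values that follow it:
12 → 9, 8, 7, 6 → 4
17 → 9, 8, 7, 6 → 4
9 → 8, 7, 6 → 3
8 → 7, 6 → 2
7 → 6 → 1
6 → none → 0
Sum: 4 + 4 + 3 + 2 + 1 + 0 = 14

14 inversions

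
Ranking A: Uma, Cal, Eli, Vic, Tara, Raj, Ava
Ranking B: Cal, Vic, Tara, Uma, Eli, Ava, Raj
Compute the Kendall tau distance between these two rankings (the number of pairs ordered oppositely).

Assign each item its position (1..7) in the first ordering, then rewrite the second ordering as that position sequence:
positions: Uma→1, Cal→2, Eli→3, Vic→4, Tara→5, Raj→6, Ava→7
second ordering as positions: [2, 4, 5, 1, 3, 7, 6]
Discordant pairs = inversions in this position sequence.
2: 1 → 1
4: 1, 3 → 2
5: 1, 3 → 2
1: 0
3: 0
7: 6 → 1
6: 0
Total: 1 + 2 + 2 + 0 + 0 + 1 + 0 = 6

6 discordant pairs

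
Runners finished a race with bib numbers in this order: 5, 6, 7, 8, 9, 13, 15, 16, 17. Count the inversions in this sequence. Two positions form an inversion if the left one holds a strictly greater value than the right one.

Sweep left to right; for each value list the smaller values that follow it:
5: 0
6: 0
7: 0
8: 0
9: 0
13: 0
15: 0
16: 0
17: 0
Sum: 0 + 0 + 0 + 0 + 0 + 0 + 0 + 0 + 0 = 0

0 inversions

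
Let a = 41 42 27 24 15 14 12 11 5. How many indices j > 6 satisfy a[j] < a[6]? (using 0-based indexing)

The element at index 6 is 12.
Elements after it: 11, 5
Those smaller than 12: 11, 5

2 such elements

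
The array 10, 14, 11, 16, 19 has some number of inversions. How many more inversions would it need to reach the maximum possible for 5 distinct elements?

Maximum inversions for 5 distinct elements is C(5, 2) = 5·4/2 = 10.
Current inversions — for each element, count later smaller elements:
10: 0
14: 1
11: 0
16: 0
19: 0
Current total: 0 + 1 + 0 + 0 + 0 = 1
Shortfall: 10 − 1 = 9

9 inversions short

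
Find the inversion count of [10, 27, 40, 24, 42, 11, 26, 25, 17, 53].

There are 19 out-of-order pairs.

Element-by-element contributions:
10: 0
27: 5
40: 5
24: 2
42: 4
11: 0
26: 2
25: 1
17: 0
53: 0
Sum: 0 + 5 + 5 + 2 + 4 + 0 + 2 + 1 + 0 + 0 = 19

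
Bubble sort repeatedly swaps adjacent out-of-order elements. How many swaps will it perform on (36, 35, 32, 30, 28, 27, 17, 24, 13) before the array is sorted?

35 adjacent swaps

Minimum adjacent swaps = number of inversions (each swap of adjacent out-of-order elements removes one inversion and no swap can remove more).
Count inversions — for each element, later elements that are smaller:
36: 35, 32, 30, 28, 27, 17, 24, 13 → 8
35: 32, 30, 28, 27, 17, 24, 13 → 7
32: 30, 28, 27, 17, 24, 13 → 6
30: 28, 27, 17, 24, 13 → 5
28: 27, 17, 24, 13 → 4
27: 17, 24, 13 → 3
17: 13 → 1
24: 13 → 1
13: none → 0
Total inversions: 8 + 7 + 6 + 5 + 4 + 3 + 1 + 1 + 0 = 35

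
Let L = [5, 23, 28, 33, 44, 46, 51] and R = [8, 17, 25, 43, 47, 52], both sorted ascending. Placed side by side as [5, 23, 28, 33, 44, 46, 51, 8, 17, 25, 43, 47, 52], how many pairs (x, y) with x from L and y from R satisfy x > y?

21 cross-inversions

For each element r of the right run, count left-run elements greater than r:
r = 8: 23, 28, 33, 44, 46, 51 → 6
r = 17: 23, 28, 33, 44, 46, 51 → 6
r = 25: 28, 33, 44, 46, 51 → 5
r = 43: 44, 46, 51 → 3
r = 47: 51 → 1
r = 52: none → 0
Cross-inversions: 6 + 6 + 5 + 3 + 1 + 0 = 21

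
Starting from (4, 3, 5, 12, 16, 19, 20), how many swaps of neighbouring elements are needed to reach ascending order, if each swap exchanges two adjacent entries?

Minimum adjacent swaps = number of inversions (each swap of adjacent out-of-order elements removes one inversion and no swap can remove more).
Count inversions — for each element, later elements that are smaller:
4: 3 → 1
3: none → 0
5: none → 0
12: none → 0
16: none → 0
19: none → 0
20: none → 0
Total inversions: 1 + 0 + 0 + 0 + 0 + 0 + 0 = 1

1 swap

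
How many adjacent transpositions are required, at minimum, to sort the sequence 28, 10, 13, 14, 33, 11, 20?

The minimum number of adjacent swaps to sort an array equals its inversion count, since every such swap removes exactly one inversion.
Count inversions — for each element, later elements that are smaller:
28: 10, 13, 14, 11, 20 → 5
10: none → 0
13: 11 → 1
14: 11 → 1
33: 11, 20 → 2
11: none → 0
20: none → 0
Total inversions: 5 + 0 + 1 + 1 + 2 + 0 + 0 = 9

There are 9 adjacent swaps.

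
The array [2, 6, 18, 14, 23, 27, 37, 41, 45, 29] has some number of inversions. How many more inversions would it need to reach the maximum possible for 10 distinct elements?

41 inversions short

Maximum inversions for 10 distinct elements is C(10, 2) = 10·9/2 = 45.
Current inversions — for each element, count later smaller elements:
2: 0
6: 0
18: 1
14: 0
23: 0
27: 0
37: 1
41: 1
45: 1
29: 0
Current total: 0 + 0 + 1 + 0 + 0 + 0 + 1 + 1 + 1 + 0 = 4
Shortfall: 45 − 4 = 41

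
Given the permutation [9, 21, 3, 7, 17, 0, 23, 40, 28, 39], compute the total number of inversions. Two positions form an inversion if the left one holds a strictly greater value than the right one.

Sweep left to right; for each value list the smaller values that follow it:
9 → 3, 7, 0 → 3
21 → 3, 7, 17, 0 → 4
3 → 0 → 1
7 → 0 → 1
17 → 0 → 1
0 → none → 0
23 → none → 0
40 → 28, 39 → 2
28 → none → 0
39 → none → 0
Sum: 3 + 4 + 1 + 1 + 1 + 0 + 0 + 2 + 0 + 0 = 12

12 out-of-order pairs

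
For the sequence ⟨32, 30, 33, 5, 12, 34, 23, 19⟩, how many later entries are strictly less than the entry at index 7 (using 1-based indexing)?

1 such element

The element at index 7 is 23.
Elements after it: 19
Those smaller than 23: 19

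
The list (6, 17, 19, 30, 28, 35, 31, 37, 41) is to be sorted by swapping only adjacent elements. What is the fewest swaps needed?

Minimum adjacent swaps = number of inversions (each swap of adjacent out-of-order elements removes one inversion and no swap can remove more).
Count inversions — for each element, later elements that are smaller:
6: none → 0
17: none → 0
19: none → 0
30: 28 → 1
28: none → 0
35: 31 → 1
31: none → 0
37: none → 0
41: none → 0
Total inversions: 0 + 0 + 0 + 1 + 0 + 1 + 0 + 0 + 0 = 2

2 adjacent swaps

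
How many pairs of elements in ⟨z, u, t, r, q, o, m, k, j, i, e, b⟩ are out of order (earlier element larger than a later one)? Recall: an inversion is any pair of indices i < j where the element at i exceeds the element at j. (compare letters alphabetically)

Element-by-element contributions:
z → u, t, r, q, o, m, k, j, i, e, b → 11
u → t, r, q, o, m, k, j, i, e, b → 10
t → r, q, o, m, k, j, i, e, b → 9
r → q, o, m, k, j, i, e, b → 8
q → o, m, k, j, i, e, b → 7
o → m, k, j, i, e, b → 6
m → k, j, i, e, b → 5
k → j, i, e, b → 4
j → i, e, b → 3
i → e, b → 2
e → b → 1
b → none → 0
Sum: 11 + 10 + 9 + 8 + 7 + 6 + 5 + 4 + 3 + 2 + 1 + 0 = 66

66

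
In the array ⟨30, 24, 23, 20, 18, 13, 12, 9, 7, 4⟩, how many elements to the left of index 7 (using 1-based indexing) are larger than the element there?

6

The element at index 7 is 12.
Elements before it: 30, 24, 23, 20, 18, 13
Those larger than 12: 30, 24, 23, 20, 18, 13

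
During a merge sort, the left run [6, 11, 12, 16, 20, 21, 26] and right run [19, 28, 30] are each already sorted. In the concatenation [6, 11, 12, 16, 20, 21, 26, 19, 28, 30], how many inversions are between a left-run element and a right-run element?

3

Take each right-half value and tally the left-half values above it:
r = 19: 20, 21, 26 → 3
r = 28: none → 0
r = 30: none → 0
Cross-inversions: 3 + 0 + 0 = 3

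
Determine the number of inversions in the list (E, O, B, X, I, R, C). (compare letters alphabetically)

Listing every pair i<j with a[i]>a[j] (using 1-based positions):
(1,3): E > B
(1,7): E > C
(2,3): O > B
(2,5): O > I
(2,7): O > C
(4,5): X > I
(4,6): X > R
(4,7): X > C
(5,7): I > C
(6,7): R > C
That's 10 pairs.

Inversions: 10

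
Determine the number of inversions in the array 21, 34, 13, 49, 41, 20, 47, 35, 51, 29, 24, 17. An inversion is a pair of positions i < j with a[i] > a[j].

34

Sweep left to right; for each value list the smaller values that follow it:
21: 3
34: 5
13: 0
49: 7
41: 5
20: 1
47: 4
35: 3
51: 3
29: 2
24: 1
17: 0
Sum: 3 + 5 + 0 + 7 + 5 + 1 + 4 + 3 + 3 + 2 + 1 + 0 = 34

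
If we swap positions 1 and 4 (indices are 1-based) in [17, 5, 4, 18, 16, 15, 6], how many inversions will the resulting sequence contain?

13

Positions 1 and 4 hold 17 and 18; after swapping, the array is [18, 5, 4, 17, 16, 15, 6].
Element-by-element contributions:
18: 6
5: 1
4: 0
17: 3
16: 2
15: 1
6: 0
Sum: 6 + 1 + 0 + 3 + 2 + 1 + 0 = 13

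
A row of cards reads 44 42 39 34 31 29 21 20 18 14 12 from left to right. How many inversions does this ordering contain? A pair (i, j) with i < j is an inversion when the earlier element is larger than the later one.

For each element, count later entries that are smaller:
44 → 42, 39, 34, 31, 29, 21, 20, 18, 14, 12 → 10
42 → 39, 34, 31, 29, 21, 20, 18, 14, 12 → 9
39 → 34, 31, 29, 21, 20, 18, 14, 12 → 8
34 → 31, 29, 21, 20, 18, 14, 12 → 7
31 → 29, 21, 20, 18, 14, 12 → 6
29 → 21, 20, 18, 14, 12 → 5
21 → 20, 18, 14, 12 → 4
20 → 18, 14, 12 → 3
18 → 14, 12 → 2
14 → 12 → 1
12 → none → 0
Sum: 10 + 9 + 8 + 7 + 6 + 5 + 4 + 3 + 2 + 1 + 0 = 55

55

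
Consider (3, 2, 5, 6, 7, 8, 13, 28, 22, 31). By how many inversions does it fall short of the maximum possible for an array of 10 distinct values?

Maximum inversions for 10 distinct elements is C(10, 2) = 10·9/2 = 45.
Current inversions — for each element, count later smaller elements:
3: 1
2: 0
5: 0
6: 0
7: 0
8: 0
13: 0
28: 1
22: 0
31: 0
Current total: 1 + 0 + 0 + 0 + 0 + 0 + 0 + 1 + 0 + 0 = 2
Shortfall: 45 − 2 = 43

43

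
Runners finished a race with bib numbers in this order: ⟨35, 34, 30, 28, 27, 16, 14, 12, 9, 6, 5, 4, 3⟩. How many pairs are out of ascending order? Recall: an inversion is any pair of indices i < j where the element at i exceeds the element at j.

78

Element-by-element contributions:
35: 12
34: 11
30: 10
28: 9
27: 8
16: 7
14: 6
12: 5
9: 4
6: 3
5: 2
4: 1
3: 0
Sum: 12 + 11 + 10 + 9 + 8 + 7 + 6 + 5 + 4 + 3 + 2 + 1 + 0 = 78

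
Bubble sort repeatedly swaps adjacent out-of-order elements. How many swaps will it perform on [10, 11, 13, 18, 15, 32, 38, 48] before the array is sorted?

Minimum adjacent swaps = number of inversions (each swap of adjacent out-of-order elements removes one inversion and no swap can remove more).
Count inversions — for each element, later elements that are smaller:
10: none → 0
11: none → 0
13: none → 0
18: 15 → 1
15: none → 0
32: none → 0
38: none → 0
48: none → 0
Total inversions: 0 + 0 + 0 + 1 + 0 + 0 + 0 + 0 = 1

1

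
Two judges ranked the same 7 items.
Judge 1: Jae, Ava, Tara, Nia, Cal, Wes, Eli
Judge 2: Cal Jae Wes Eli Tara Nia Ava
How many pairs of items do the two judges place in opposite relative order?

12 discordant pairs

Assign each item its position (1..7) in the first ordering, then rewrite the second ordering as that position sequence:
positions: Jae→1, Ava→2, Tara→3, Nia→4, Cal→5, Wes→6, Eli→7
second ordering as positions: [5, 1, 6, 7, 3, 4, 2]
Discordant pairs = inversions in this position sequence.
5: 1, 3, 4, 2 → 4
1: 0
6: 3, 4, 2 → 3
7: 3, 4, 2 → 3
3: 2 → 1
4: 2 → 1
2: 0
Total: 4 + 0 + 3 + 3 + 1 + 1 + 0 = 12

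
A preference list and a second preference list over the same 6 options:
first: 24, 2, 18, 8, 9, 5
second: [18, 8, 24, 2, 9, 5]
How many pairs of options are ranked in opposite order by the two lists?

Pairs: 4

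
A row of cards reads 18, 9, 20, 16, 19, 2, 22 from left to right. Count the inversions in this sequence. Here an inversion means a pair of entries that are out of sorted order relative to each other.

9

Out-of-order index pairs (1-indexed):
(1,2): 18 > 9
(1,4): 18 > 16
(1,6): 18 > 2
(2,6): 9 > 2
(3,4): 20 > 16
(3,5): 20 > 19
(3,6): 20 > 2
(4,6): 16 > 2
(5,6): 19 > 2
That's 9 pairs.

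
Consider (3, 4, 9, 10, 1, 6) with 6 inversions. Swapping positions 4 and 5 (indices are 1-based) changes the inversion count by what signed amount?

-1

Positions 4 and 5 hold 10 and 1; after swapping, the array is [3, 4, 9, 1, 10, 6].
Count, for each position, how many later elements it exceeds:
3 → 1 → 1
4 → 1 → 1
9 → 1, 6 → 2
1 → none → 0
10 → 6 → 1
6 → none → 0
Sum: 1 + 1 + 2 + 0 + 1 + 0 = 5
Change: 5 − 6 = -1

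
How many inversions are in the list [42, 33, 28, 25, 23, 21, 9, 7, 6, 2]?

45 inversions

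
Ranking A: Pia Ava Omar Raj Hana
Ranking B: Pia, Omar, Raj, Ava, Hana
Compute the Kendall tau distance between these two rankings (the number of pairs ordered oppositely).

2

Assign each item its position (1..5) in the first ordering, then rewrite the second ordering as that position sequence:
positions: Pia→1, Ava→2, Omar→3, Raj→4, Hana→5
second ordering as positions: [1, 3, 4, 2, 5]
Discordant pairs = inversions in this position sequence.
1: 0
3: 2 → 1
4: 2 → 1
2: 0
5: 0
Total: 0 + 1 + 1 + 0 + 0 = 2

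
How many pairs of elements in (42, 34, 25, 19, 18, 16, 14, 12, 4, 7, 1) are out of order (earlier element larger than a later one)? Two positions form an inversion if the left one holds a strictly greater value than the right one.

Inversions: 54

Sweep left to right; for each value list the smaller values that follow it:
42 → 34, 25, 19, 18, 16, 14, 12, 4, 7, 1 → 10
34 → 25, 19, 18, 16, 14, 12, 4, 7, 1 → 9
25 → 19, 18, 16, 14, 12, 4, 7, 1 → 8
19 → 18, 16, 14, 12, 4, 7, 1 → 7
18 → 16, 14, 12, 4, 7, 1 → 6
16 → 14, 12, 4, 7, 1 → 5
14 → 12, 4, 7, 1 → 4
12 → 4, 7, 1 → 3
4 → 1 → 1
7 → 1 → 1
1 → none → 0
Sum: 10 + 9 + 8 + 7 + 6 + 5 + 4 + 3 + 1 + 1 + 0 = 54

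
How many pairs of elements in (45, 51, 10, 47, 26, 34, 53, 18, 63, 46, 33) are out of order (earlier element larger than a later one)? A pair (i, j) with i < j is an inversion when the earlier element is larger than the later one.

Count, for each position, how many later elements it exceeds:
45 → 10, 26, 34, 18, 33 → 5
51 → 10, 47, 26, 34, 18, 46, 33 → 7
10 → none → 0
47 → 26, 34, 18, 46, 33 → 5
26 → 18 → 1
34 → 18, 33 → 2
53 → 18, 46, 33 → 3
18 → none → 0
63 → 46, 33 → 2
46 → 33 → 1
33 → none → 0
Sum: 5 + 7 + 0 + 5 + 1 + 2 + 3 + 0 + 2 + 1 + 0 = 26

26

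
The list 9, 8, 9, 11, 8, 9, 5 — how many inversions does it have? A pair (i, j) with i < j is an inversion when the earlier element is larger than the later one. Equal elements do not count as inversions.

11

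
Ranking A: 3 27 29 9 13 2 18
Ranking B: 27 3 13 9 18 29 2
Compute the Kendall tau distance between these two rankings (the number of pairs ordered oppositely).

There are 6 discordant pairs.

Assign each item its position (1..7) in the first ordering, then rewrite the second ordering as that position sequence:
positions: 3→1, 27→2, 29→3, 9→4, 13→5, 2→6, 18→7
second ordering as positions: [2, 1, 5, 4, 7, 3, 6]
Discordant pairs = inversions in this position sequence.
2: 1 → 1
1: 0
5: 4, 3 → 2
4: 3 → 1
7: 3, 6 → 2
3: 0
6: 0
Total: 1 + 0 + 2 + 1 + 2 + 0 + 0 = 6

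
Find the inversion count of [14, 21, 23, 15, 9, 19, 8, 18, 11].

23 inversions

Count, for each position, how many later elements it exceeds:
14: 3
21: 6
23: 6
15: 3
9: 1
19: 3
8: 0
18: 1
11: 0
Sum: 3 + 6 + 6 + 3 + 1 + 3 + 0 + 1 + 0 = 23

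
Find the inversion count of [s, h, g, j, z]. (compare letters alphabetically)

4 inversions

Count, for each position, how many later elements it exceeds:
s: 3
h: 1
g: 0
j: 0
z: 0
Sum: 3 + 1 + 0 + 0 + 0 = 4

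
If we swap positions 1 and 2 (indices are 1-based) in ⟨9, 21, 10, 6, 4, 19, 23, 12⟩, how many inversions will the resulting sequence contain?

13 inversions

Positions 1 and 2 hold 9 and 21; after swapping, the array is [21, 9, 10, 6, 4, 19, 23, 12].
Element-by-element contributions:
21: 6
9: 2
10: 2
6: 1
4: 0
19: 1
23: 1
12: 0
Sum: 6 + 2 + 2 + 1 + 0 + 1 + 1 + 0 = 13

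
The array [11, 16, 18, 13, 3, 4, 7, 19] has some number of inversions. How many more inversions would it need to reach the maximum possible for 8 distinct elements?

Maximum inversions for 8 distinct elements is C(8, 2) = 8·7/2 = 28.
Current inversions — for each element, count later smaller elements:
11: 3
16: 4
18: 4
13: 3
3: 0
4: 0
7: 0
19: 0
Current total: 3 + 4 + 4 + 3 + 0 + 0 + 0 + 0 = 14
Shortfall: 28 − 14 = 14

14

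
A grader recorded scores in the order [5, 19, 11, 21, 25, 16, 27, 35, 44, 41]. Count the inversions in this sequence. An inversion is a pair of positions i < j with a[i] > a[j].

For each element, count later entries that are smaller:
5: 0
19: 2
11: 0
21: 1
25: 1
16: 0
27: 0
35: 0
44: 1
41: 0
Sum: 0 + 2 + 0 + 1 + 1 + 0 + 0 + 0 + 1 + 0 = 5

5 inversions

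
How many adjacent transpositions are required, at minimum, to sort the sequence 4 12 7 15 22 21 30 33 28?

4 swaps

Each adjacent swap fixes exactly one inversion, so the minimum swap count equals the number of inversions.
Count inversions — for each element, later elements that are smaller:
4: none → 0
12: 7 → 1
7: none → 0
15: none → 0
22: 21 → 1
21: none → 0
30: 28 → 1
33: 28 → 1
28: none → 0
Total inversions: 0 + 1 + 0 + 0 + 1 + 0 + 1 + 1 + 0 = 4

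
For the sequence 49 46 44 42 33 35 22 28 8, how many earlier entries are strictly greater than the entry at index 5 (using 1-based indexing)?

The element at index 5 is 33.
Elements before it: 49, 46, 44, 42
Those larger than 33: 49, 46, 44, 42

4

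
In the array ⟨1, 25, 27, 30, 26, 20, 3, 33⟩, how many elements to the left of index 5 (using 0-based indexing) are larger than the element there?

The element at index 5 is 20.
Elements before it: 1, 25, 27, 30, 26
Those larger than 20: 25, 27, 30, 26

4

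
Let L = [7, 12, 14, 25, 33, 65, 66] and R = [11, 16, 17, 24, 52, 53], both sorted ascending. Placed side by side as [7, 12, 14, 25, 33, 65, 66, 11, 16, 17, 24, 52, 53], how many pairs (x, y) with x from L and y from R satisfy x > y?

22

Take each right-half value and tally the left-half values above it:
r = 11: 12, 14, 25, 33, 65, 66 → 6
r = 16: 25, 33, 65, 66 → 4
r = 17: 25, 33, 65, 66 → 4
r = 24: 25, 33, 65, 66 → 4
r = 52: 65, 66 → 2
r = 53: 65, 66 → 2
Cross-inversions: 6 + 4 + 4 + 4 + 2 + 2 = 22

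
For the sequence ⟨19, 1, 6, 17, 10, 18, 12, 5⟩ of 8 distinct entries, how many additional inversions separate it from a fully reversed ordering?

13 inversions short

Maximum inversions for 8 distinct elements is C(8, 2) = 8·7/2 = 28.
Current inversions — for each element, count later smaller elements:
19: 7
1: 0
6: 1
17: 3
10: 1
18: 2
12: 1
5: 0
Current total: 7 + 0 + 1 + 3 + 1 + 2 + 1 + 0 = 15
Shortfall: 28 − 15 = 13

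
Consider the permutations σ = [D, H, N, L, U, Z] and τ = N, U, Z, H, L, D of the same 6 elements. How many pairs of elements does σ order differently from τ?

10 discordant pairs

Assign each item its position (1..6) in the first ordering, then rewrite the second ordering as that position sequence:
positions: D→1, H→2, N→3, L→4, U→5, Z→6
second ordering as positions: [3, 5, 6, 2, 4, 1]
Discordant pairs = inversions in this position sequence.
3: 2, 1 → 2
5: 2, 4, 1 → 3
6: 2, 4, 1 → 3
2: 1 → 1
4: 1 → 1
1: 0
Total: 2 + 3 + 3 + 1 + 1 + 0 = 10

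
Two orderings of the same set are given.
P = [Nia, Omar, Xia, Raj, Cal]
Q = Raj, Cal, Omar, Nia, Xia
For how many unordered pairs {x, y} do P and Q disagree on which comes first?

Assign each item its position (1..5) in the first ordering, then rewrite the second ordering as that position sequence:
positions: Nia→1, Omar→2, Xia→3, Raj→4, Cal→5
second ordering as positions: [4, 5, 2, 1, 3]
Discordant pairs = inversions in this position sequence.
4: 2, 1, 3 → 3
5: 2, 1, 3 → 3
2: 1 → 1
1: 0
3: 0
Total: 3 + 3 + 1 + 0 + 0 = 7

7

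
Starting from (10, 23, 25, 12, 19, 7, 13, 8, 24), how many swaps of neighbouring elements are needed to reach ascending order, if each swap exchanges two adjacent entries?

Swaps: 19

Minimum adjacent swaps = number of inversions (each swap of adjacent out-of-order elements removes one inversion and no swap can remove more).
Count inversions — for each element, later elements that are smaller:
10: 7, 8 → 2
23: 12, 19, 7, 13, 8 → 5
25: 12, 19, 7, 13, 8, 24 → 6
12: 7, 8 → 2
19: 7, 13, 8 → 3
7: none → 0
13: 8 → 1
8: none → 0
24: none → 0
Total inversions: 2 + 5 + 6 + 2 + 3 + 0 + 1 + 0 + 0 = 19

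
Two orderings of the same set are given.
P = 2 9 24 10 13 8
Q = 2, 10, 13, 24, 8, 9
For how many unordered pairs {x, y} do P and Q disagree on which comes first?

6 disagreeing pairs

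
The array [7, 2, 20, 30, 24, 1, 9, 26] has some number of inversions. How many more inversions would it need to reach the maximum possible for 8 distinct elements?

17 inversions short

Maximum inversions for 8 distinct elements is C(8, 2) = 8·7/2 = 28.
Current inversions — for each element, count later smaller elements:
7: 2
2: 1
20: 2
30: 4
24: 2
1: 0
9: 0
26: 0
Current total: 2 + 1 + 2 + 4 + 2 + 0 + 0 + 0 = 11
Shortfall: 28 − 11 = 17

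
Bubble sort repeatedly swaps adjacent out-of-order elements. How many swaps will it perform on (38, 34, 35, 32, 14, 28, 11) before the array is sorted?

Each adjacent swap fixes exactly one inversion, so the minimum swap count equals the number of inversions.
Count inversions — for each element, later elements that are smaller:
38: 34, 35, 32, 14, 28, 11 → 6
34: 32, 14, 28, 11 → 4
35: 32, 14, 28, 11 → 4
32: 14, 28, 11 → 3
14: 11 → 1
28: 11 → 1
11: none → 0
Total inversions: 6 + 4 + 4 + 3 + 1 + 1 + 0 = 19

19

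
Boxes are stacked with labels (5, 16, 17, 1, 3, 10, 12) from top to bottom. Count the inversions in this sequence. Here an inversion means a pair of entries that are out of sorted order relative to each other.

10

Sweep left to right; for each value list the smaller values that follow it:
5: 2
16: 4
17: 4
1: 0
3: 0
10: 0
12: 0
Sum: 2 + 4 + 4 + 0 + 0 + 0 + 0 = 10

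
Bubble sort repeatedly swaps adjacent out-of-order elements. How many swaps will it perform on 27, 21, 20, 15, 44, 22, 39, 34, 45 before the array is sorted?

The minimum number of adjacent swaps to sort an array equals its inversion count, since every such swap removes exactly one inversion.
Count inversions — for each element, later elements that are smaller:
27: 21, 20, 15, 22 → 4
21: 20, 15 → 2
20: 15 → 1
15: none → 0
44: 22, 39, 34 → 3
22: none → 0
39: 34 → 1
34: none → 0
45: none → 0
Total inversions: 4 + 2 + 1 + 0 + 3 + 0 + 1 + 0 + 0 = 11

11 swaps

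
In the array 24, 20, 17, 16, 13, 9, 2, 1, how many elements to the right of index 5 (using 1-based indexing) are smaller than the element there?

3

The element at index 5 is 13.
Elements after it: 9, 2, 1
Those smaller than 13: 9, 2, 1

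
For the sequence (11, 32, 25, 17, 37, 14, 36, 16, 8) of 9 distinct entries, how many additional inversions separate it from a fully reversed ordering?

Maximum inversions for 9 distinct elements is C(9, 2) = 9·8/2 = 36.
Current inversions — for each element, count later smaller elements:
11: 1
32: 5
25: 4
17: 3
37: 4
14: 1
36: 2
16: 1
8: 0
Current total: 1 + 5 + 4 + 3 + 4 + 1 + 2 + 1 + 0 = 21
Shortfall: 36 − 21 = 15

15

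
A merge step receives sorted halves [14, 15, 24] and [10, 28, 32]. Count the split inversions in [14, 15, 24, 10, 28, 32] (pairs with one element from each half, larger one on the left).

Split inversions: 3

Count, for every r in R, how many entries of L exceed r:
r = 10: 14, 15, 24 → 3
r = 28: none → 0
r = 32: none → 0
Cross-inversions: 3 + 0 + 0 = 3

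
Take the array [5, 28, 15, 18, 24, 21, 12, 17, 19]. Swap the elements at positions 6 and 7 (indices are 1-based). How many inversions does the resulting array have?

16 inversions

Positions 6 and 7 hold 21 and 12; after swapping, the array is [5, 28, 15, 18, 24, 12, 21, 17, 19].
Element-by-element contributions:
5: 0
28: 7
15: 1
18: 2
24: 4
12: 0
21: 2
17: 0
19: 0
Sum: 0 + 7 + 1 + 2 + 4 + 0 + 2 + 0 + 0 = 16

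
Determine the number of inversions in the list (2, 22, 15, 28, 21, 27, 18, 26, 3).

17 out-of-order pairs

Element-by-element contributions:
2 → none → 0
22 → 15, 21, 18, 3 → 4
15 → 3 → 1
28 → 21, 27, 18, 26, 3 → 5
21 → 18, 3 → 2
27 → 18, 26, 3 → 3
18 → 3 → 1
26 → 3 → 1
3 → none → 0
Sum: 0 + 4 + 1 + 5 + 2 + 3 + 1 + 1 + 0 = 17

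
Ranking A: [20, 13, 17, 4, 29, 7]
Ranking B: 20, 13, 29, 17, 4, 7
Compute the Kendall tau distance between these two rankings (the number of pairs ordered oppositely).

Assign each item its position (1..6) in the first ordering, then rewrite the second ordering as that position sequence:
positions: 20→1, 13→2, 17→3, 4→4, 29→5, 7→6
second ordering as positions: [1, 2, 5, 3, 4, 6]
Discordant pairs = inversions in this position sequence.
1: 0
2: 0
5: 3, 4 → 2
3: 0
4: 0
6: 0
Total: 0 + 0 + 2 + 0 + 0 + 0 = 2

2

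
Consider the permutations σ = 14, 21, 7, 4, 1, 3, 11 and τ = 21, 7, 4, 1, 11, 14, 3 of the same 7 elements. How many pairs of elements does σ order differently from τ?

6

Assign each item its position (1..7) in the first ordering, then rewrite the second ordering as that position sequence:
positions: 14→1, 21→2, 7→3, 4→4, 1→5, 3→6, 11→7
second ordering as positions: [2, 3, 4, 5, 7, 1, 6]
Discordant pairs = inversions in this position sequence.
2: 1 → 1
3: 1 → 1
4: 1 → 1
5: 1 → 1
7: 1, 6 → 2
1: 0
6: 0
Total: 1 + 1 + 1 + 1 + 2 + 0 + 0 = 6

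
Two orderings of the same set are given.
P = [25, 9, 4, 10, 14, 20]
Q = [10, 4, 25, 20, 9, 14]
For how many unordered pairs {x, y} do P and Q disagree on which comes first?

Assign each item its position (1..6) in the first ordering, then rewrite the second ordering as that position sequence:
positions: 25→1, 9→2, 4→3, 10→4, 14→5, 20→6
second ordering as positions: [4, 3, 1, 6, 2, 5]
Discordant pairs = inversions in this position sequence.
4: 3, 1, 2 → 3
3: 1, 2 → 2
1: 0
6: 2, 5 → 2
2: 0
5: 0
Total: 3 + 2 + 0 + 2 + 0 + 0 = 7

7 disagreeing pairs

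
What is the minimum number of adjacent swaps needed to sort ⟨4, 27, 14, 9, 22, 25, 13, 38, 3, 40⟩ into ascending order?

Minimum adjacent swaps = number of inversions (each swap of adjacent out-of-order elements removes one inversion and no swap can remove more).
Count inversions — for each element, later elements that are smaller:
4: 3 → 1
27: 14, 9, 22, 25, 13, 3 → 6
14: 9, 13, 3 → 3
9: 3 → 1
22: 13, 3 → 2
25: 13, 3 → 2
13: 3 → 1
38: 3 → 1
3: none → 0
40: none → 0
Total inversions: 1 + 6 + 3 + 1 + 2 + 2 + 1 + 1 + 0 + 0 = 17

Swaps: 17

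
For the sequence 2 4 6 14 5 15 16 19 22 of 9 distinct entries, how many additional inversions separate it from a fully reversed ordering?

34

Maximum inversions for 9 distinct elements is C(9, 2) = 9·8/2 = 36.
Current inversions — for each element, count later smaller elements:
2: 0
4: 0
6: 1
14: 1
5: 0
15: 0
16: 0
19: 0
22: 0
Current total: 0 + 0 + 1 + 1 + 0 + 0 + 0 + 0 + 0 = 2
Shortfall: 36 − 2 = 34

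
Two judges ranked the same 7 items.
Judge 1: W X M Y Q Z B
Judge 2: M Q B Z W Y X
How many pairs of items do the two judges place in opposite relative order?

Discordant pairs: 13

Assign each item its position (1..7) in the first ordering, then rewrite the second ordering as that position sequence:
positions: W→1, X→2, M→3, Y→4, Q→5, Z→6, B→7
second ordering as positions: [3, 5, 7, 6, 1, 4, 2]
Discordant pairs = inversions in this position sequence.
3: 1, 2 → 2
5: 1, 4, 2 → 3
7: 6, 1, 4, 2 → 4
6: 1, 4, 2 → 3
1: 0
4: 2 → 1
2: 0
Total: 2 + 3 + 4 + 3 + 0 + 1 + 0 = 13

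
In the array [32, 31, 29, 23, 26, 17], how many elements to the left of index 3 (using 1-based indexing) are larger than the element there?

2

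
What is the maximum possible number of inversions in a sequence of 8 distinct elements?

28 inversions

The maximum occurs when the array is in strictly decreasing order: every one of the C(8, 2) pairs is inverted.
C(8, 2) = 8·7/2 = 28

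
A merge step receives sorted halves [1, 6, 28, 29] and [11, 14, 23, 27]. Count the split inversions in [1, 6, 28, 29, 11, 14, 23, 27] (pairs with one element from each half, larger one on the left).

Count, for every r in R, how many entries of L exceed r:
r = 11: 28, 29 → 2
r = 14: 28, 29 → 2
r = 23: 28, 29 → 2
r = 27: 28, 29 → 2
Cross-inversions: 2 + 2 + 2 + 2 = 8

8 cross-inversions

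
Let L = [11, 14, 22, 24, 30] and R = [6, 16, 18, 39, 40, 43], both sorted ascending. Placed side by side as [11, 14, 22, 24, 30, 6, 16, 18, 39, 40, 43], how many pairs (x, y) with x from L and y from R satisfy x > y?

11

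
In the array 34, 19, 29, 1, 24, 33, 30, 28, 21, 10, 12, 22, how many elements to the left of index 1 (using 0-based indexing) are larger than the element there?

The element at index 1 is 19.
Elements before it: 34
Those larger than 19: 34

1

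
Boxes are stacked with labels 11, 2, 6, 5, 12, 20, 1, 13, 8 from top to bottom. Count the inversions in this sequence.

15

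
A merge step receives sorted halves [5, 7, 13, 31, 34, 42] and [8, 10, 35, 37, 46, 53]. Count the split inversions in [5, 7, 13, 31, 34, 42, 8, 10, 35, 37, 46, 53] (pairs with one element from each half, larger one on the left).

10 split inversions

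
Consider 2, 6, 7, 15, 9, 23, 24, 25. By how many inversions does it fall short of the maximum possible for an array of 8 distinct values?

Maximum inversions for 8 distinct elements is C(8, 2) = 8·7/2 = 28.
Current inversions — for each element, count later smaller elements:
2: 0
6: 0
7: 0
15: 1
9: 0
23: 0
24: 0
25: 0
Current total: 0 + 0 + 0 + 1 + 0 + 0 + 0 + 0 = 1
Shortfall: 28 − 1 = 27

27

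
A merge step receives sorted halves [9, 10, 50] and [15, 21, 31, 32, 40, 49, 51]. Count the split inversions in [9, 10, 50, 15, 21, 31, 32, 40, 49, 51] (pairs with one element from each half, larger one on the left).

6

Count, for every r in R, how many entries of L exceed r:
r = 15: 50 → 1
r = 21: 50 → 1
r = 31: 50 → 1
r = 32: 50 → 1
r = 40: 50 → 1
r = 49: 50 → 1
r = 51: none → 0
Cross-inversions: 1 + 1 + 1 + 1 + 1 + 1 + 0 = 6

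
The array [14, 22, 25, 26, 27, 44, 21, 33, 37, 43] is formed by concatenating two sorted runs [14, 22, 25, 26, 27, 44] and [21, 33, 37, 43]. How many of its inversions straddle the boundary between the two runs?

Count, for every r in R, how many entries of L exceed r:
r = 21: 22, 25, 26, 27, 44 → 5
r = 33: 44 → 1
r = 37: 44 → 1
r = 43: 44 → 1
Cross-inversions: 5 + 1 + 1 + 1 = 8

There are 8 split inversions.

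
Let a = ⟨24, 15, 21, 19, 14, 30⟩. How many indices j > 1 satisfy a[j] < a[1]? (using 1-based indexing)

The element at index 1 is 24.
Elements after it: 15, 21, 19, 14, 30
Those smaller than 24: 15, 21, 19, 14

4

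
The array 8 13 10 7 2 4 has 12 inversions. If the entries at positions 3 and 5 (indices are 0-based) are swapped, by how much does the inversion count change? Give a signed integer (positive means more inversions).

Positions 3 and 5 hold 7 and 4; after swapping, the array is [8, 13, 10, 4, 2, 7].
Count, for each position, how many later elements it exceeds:
8 → 4, 2, 7 → 3
13 → 10, 4, 2, 7 → 4
10 → 4, 2, 7 → 3
4 → 2 → 1
2 → none → 0
7 → none → 0
Sum: 3 + 4 + 3 + 1 + 0 + 0 = 11
Change: 11 − 12 = -1

-1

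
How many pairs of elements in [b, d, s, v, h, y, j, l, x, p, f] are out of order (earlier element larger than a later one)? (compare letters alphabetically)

Element-by-element contributions:
b: 0
d: 0
s: 5
v: 5
h: 1
y: 5
j: 1
l: 1
x: 2
p: 1
f: 0
Sum: 0 + 0 + 5 + 5 + 1 + 5 + 1 + 1 + 2 + 1 + 0 = 21

21 out-of-order pairs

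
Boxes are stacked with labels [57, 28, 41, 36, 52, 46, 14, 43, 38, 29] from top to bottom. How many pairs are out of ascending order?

28

Sweep left to right; for each value list the smaller values that follow it:
57 → 28, 41, 36, 52, 46, 14, 43, 38, 29 → 9
28 → 14 → 1
41 → 36, 14, 38, 29 → 4
36 → 14, 29 → 2
52 → 46, 14, 43, 38, 29 → 5
46 → 14, 43, 38, 29 → 4
14 → none → 0
43 → 38, 29 → 2
38 → 29 → 1
29 → none → 0
Sum: 9 + 1 + 4 + 2 + 5 + 4 + 0 + 2 + 1 + 0 = 28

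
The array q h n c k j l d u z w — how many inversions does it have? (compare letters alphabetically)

19

Sweep left to right; for each value list the smaller values that follow it:
q → h, n, c, k, j, l, d → 7
h → c, d → 2
n → c, k, j, l, d → 5
c → none → 0
k → j, d → 2
j → d → 1
l → d → 1
d → none → 0
u → none → 0
z → w → 1
w → none → 0
Sum: 7 + 2 + 5 + 0 + 2 + 1 + 1 + 0 + 0 + 1 + 0 = 19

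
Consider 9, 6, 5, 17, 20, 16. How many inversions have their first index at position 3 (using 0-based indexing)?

The element at index 3 is 17.
Elements after it: 20, 16
Those smaller than 17: 16

1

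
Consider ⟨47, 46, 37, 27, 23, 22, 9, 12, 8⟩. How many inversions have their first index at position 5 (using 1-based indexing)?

The element at index 5 is 23.
Elements after it: 22, 9, 12, 8
Those smaller than 23: 22, 9, 12, 8

4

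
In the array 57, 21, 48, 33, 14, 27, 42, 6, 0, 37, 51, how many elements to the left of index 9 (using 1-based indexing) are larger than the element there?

8

The element at index 9 is 0.
Elements before it: 57, 21, 48, 33, 14, 27, 42, 6
Those larger than 0: 57, 21, 48, 33, 14, 27, 42, 6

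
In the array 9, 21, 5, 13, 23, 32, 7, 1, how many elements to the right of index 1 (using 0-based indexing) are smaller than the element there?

4 such elements

The element at index 1 is 21.
Elements after it: 5, 13, 23, 32, 7, 1
Those smaller than 21: 5, 13, 7, 1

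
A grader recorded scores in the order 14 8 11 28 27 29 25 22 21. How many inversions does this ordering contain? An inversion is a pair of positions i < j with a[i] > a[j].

Inversions: 15

Count, for each position, how many later elements it exceeds:
14: 2
8: 0
11: 0
28: 4
27: 3
29: 3
25: 2
22: 1
21: 0
Sum: 2 + 0 + 0 + 4 + 3 + 3 + 2 + 1 + 0 = 15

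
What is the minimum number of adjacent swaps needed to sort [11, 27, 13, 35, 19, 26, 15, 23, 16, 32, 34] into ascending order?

Minimum adjacent swaps = number of inversions (each swap of adjacent out-of-order elements removes one inversion and no swap can remove more).
Count inversions — for each element, later elements that are smaller:
11: none → 0
27: 13, 19, 26, 15, 23, 16 → 6
13: none → 0
35: 19, 26, 15, 23, 16, 32, 34 → 7
19: 15, 16 → 2
26: 15, 23, 16 → 3
15: none → 0
23: 16 → 1
16: none → 0
32: none → 0
34: none → 0
Total inversions: 0 + 6 + 0 + 7 + 2 + 3 + 0 + 1 + 0 + 0 + 0 = 19

19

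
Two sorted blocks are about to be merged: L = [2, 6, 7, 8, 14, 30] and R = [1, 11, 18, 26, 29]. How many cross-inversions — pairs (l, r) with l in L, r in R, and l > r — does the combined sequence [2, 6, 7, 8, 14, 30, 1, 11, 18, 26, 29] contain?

11

Take each right-half value and tally the left-half values above it:
r = 1: 2, 6, 7, 8, 14, 30 → 6
r = 11: 14, 30 → 2
r = 18: 30 → 1
r = 26: 30 → 1
r = 29: 30 → 1
Cross-inversions: 6 + 2 + 1 + 1 + 1 = 11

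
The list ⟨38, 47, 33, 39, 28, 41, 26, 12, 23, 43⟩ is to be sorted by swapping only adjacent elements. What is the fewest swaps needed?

29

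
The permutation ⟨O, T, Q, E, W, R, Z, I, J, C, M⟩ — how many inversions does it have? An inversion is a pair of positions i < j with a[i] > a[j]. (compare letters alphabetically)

Count, for each position, how many later elements it exceeds:
O: 5
T: 7
Q: 5
E: 1
W: 5
R: 4
Z: 4
I: 1
J: 1
C: 0
M: 0
Sum: 5 + 7 + 5 + 1 + 5 + 4 + 4 + 1 + 1 + 0 + 0 = 33

Inversions: 33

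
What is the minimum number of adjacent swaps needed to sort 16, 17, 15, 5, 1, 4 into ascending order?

The minimum number of adjacent swaps to sort an array equals its inversion count, since every such swap removes exactly one inversion.
Count inversions — for each element, later elements that are smaller:
16: 15, 5, 1, 4 → 4
17: 15, 5, 1, 4 → 4
15: 5, 1, 4 → 3
5: 1, 4 → 2
1: none → 0
4: none → 0
Total inversions: 4 + 4 + 3 + 2 + 0 + 0 = 13

13 swaps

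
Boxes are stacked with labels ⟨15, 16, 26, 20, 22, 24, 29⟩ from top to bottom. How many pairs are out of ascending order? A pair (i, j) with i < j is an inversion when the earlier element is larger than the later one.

3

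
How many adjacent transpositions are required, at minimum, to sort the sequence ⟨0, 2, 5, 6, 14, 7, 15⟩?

Minimum adjacent swaps = number of inversions (each swap of adjacent out-of-order elements removes one inversion and no swap can remove more).
Count inversions — for each element, later elements that are smaller:
0: none → 0
2: none → 0
5: none → 0
6: none → 0
14: 7 → 1
7: none → 0
15: none → 0
Total inversions: 0 + 0 + 0 + 0 + 1 + 0 + 0 = 1

1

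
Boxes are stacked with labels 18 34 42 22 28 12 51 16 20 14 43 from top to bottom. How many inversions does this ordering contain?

Sweep left to right; for each value list the smaller values that follow it:
18: 3
34: 6
42: 6
22: 4
28: 4
12: 0
51: 4
16: 1
20: 1
14: 0
43: 0
Sum: 3 + 6 + 6 + 4 + 4 + 0 + 4 + 1 + 1 + 0 + 0 = 29

29 out-of-order pairs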